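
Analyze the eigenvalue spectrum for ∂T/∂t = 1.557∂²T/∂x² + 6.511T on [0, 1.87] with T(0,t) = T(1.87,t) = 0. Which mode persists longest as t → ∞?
Eigenvalues: λₙ = 1.557n²π²/1.87² - 6.511.
First three modes:
  n=1: λ₁ = 1.557π²/1.87² - 6.511 ≈ -2.117
  n=2: λ₂ = 6.228π²/1.87² - 6.511 ≈ 11.067
  n=3: λ₃ = 14.013π²/1.87² - 6.511 ≈ 33.039
Since 1.557π²/1.87² ≈ 4.394 < 6.511, λ₁ < 0.
The n=1 mode grows fastest (−λₙ is largest for n=1) → dominates.
Asymptotic: T ~ c₁ sin(πx/1.87) e^{2.117t} (exponential growth at rate −λ₁ ≈ 2.117).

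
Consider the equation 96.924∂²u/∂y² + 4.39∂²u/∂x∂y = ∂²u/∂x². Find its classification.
Rewriting in standard form: -∂²u/∂x² + 4.39∂²u/∂x∂y + 96.924∂²u/∂y² = 0. Hyperbolic. (A = -1, B = 4.39, C = 96.924 gives B² - 4AC = 406.9681.)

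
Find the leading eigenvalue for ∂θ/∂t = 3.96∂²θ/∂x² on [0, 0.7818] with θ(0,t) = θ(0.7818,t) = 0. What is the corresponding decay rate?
Eigenvalues: λₙ = 3.96n²π²/0.7818².
First three modes:
  n=1: λ₁ = 3.96π²/0.7818² ≈ 63.945
  n=2: λ₂ = 15.84π²/0.7818² ≈ 255.778 (4× faster decay)
  n=3: λ₃ = 35.64π²/0.7818² ≈ 575.501 (9× faster decay)
As t → ∞, higher modes decay exponentially faster. The n=1 mode dominates: θ ~ c₁ sin(πx/0.7818) e^{-λ₁t}.
Decay rate: λ₁ = 3.96π²/0.7818² ≈ 63.945.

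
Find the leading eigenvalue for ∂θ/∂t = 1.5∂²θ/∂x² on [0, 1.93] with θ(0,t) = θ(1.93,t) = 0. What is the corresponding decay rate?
Eigenvalues: λₙ = 1.5n²π²/1.93².
First three modes:
  n=1: λ₁ = 1.5π²/1.93² ≈ 3.974
  n=2: λ₂ = 6π²/1.93² ≈ 15.898 (4× faster decay)
  n=3: λ₃ = 13.5π²/1.93² ≈ 35.77 (9× faster decay)
As t → ∞, higher modes decay exponentially faster. The n=1 mode dominates: θ ~ c₁ sin(πx/1.93) e^{-λ₁t}.
Decay rate: λ₁ = 1.5π²/1.93² ≈ 3.974.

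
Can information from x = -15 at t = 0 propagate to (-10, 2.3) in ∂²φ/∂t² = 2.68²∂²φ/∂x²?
Yes. The domain of dependence is [-16.164, -3.836], and -15 ∈ [-16.164, -3.836].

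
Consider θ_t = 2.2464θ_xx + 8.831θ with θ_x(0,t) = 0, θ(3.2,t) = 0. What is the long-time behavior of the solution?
As t → ∞, θ grows unboundedly. Reaction dominates diffusion (r=8.831 > κπ²/(4L²)≈0.54); solution grows exponentially.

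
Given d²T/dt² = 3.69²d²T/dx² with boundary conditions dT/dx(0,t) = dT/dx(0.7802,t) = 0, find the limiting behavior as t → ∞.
T oscillates about a mean that drifts linearly in t (generically unbounded; no decay). There is no damping, so the nonconstant modes persist as standing waves (energy conserved, no decay). But with Neumann conditions at both ends the constant mode has eigenvalue 0: the spatial mean M(t) of T satisfies M'' = 0, so M(t) = M(0) + M'(0)·t. Unless the initial velocity has zero mean (∫T_t(x,0)dx = 0), the solution grows linearly in t (unbounded, though not exponentially); if it does have zero mean, the solution stays bounded and simply oscillates.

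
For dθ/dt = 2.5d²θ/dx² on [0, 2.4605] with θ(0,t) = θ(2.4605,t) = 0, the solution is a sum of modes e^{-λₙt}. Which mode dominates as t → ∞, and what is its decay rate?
Eigenvalues: λₙ = 2.5n²π²/2.4605².
First three modes:
  n=1: λ₁ = 2.5π²/2.4605² ≈ 4.076
  n=2: λ₂ = 10π²/2.4605² ≈ 16.302 (4× faster decay)
  n=3: λ₃ = 22.5π²/2.4605² ≈ 36.681 (9× faster decay)
As t → ∞, higher modes decay exponentially faster. The n=1 mode dominates: θ ~ c₁ sin(πx/2.4605) e^{-λ₁t}.
Decay rate: λ₁ = 2.5π²/2.4605² ≈ 4.076.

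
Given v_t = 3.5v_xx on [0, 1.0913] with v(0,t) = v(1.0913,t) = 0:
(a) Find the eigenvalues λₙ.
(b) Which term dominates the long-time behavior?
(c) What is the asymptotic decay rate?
Eigenvalues: λₙ = 3.5n²π²/1.0913².
First three modes:
  n=1: λ₁ = 3.5π²/1.0913² ≈ 29.005
  n=2: λ₂ = 14π²/1.0913² ≈ 116.022 (4× faster decay)
  n=3: λ₃ = 31.5π²/1.0913² ≈ 261.049 (9× faster decay)
As t → ∞, higher modes decay exponentially faster. The n=1 mode dominates: v ~ c₁ sin(πx/1.0913) e^{-λ₁t}.
Decay rate: λ₁ = 3.5π²/1.0913² ≈ 29.005.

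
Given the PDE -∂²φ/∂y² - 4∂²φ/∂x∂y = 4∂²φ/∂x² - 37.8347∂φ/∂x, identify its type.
Rewriting in standard form: -4∂²φ/∂x² - 4∂²φ/∂x∂y - ∂²φ/∂y² + 37.8347∂φ/∂x = 0. The second-order coefficients are A = -4, B = -4, C = -1. Since B² - 4AC = 0 = 0, this is a parabolic PDE.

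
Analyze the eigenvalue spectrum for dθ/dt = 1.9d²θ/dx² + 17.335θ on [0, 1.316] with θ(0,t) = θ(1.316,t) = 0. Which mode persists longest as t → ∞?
Eigenvalues: λₙ = 1.9n²π²/1.316² - 17.335.
First three modes:
  n=1: λ₁ = 1.9π²/1.316² - 17.335 ≈ -6.507
  n=2: λ₂ = 7.6π²/1.316² - 17.335 ≈ 25.976
  n=3: λ₃ = 17.1π²/1.316² - 17.335 ≈ 80.116
Since 1.9π²/1.316² ≈ 10.828 < 17.335, λ₁ < 0.
The n=1 mode grows fastest (−λₙ is largest for n=1) → dominates.
Asymptotic: θ ~ c₁ sin(πx/1.316) e^{6.507t} (exponential growth at rate −λ₁ ≈ 6.507).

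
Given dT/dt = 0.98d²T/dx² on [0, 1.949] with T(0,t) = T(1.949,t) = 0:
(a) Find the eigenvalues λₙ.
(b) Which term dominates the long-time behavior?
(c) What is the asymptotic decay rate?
Eigenvalues: λₙ = 0.98n²π²/1.949².
First three modes:
  n=1: λ₁ = 0.98π²/1.949² ≈ 2.546
  n=2: λ₂ = 3.92π²/1.949² ≈ 10.185 (4× faster decay)
  n=3: λ₃ = 8.82π²/1.949² ≈ 22.916 (9× faster decay)
As t → ∞, higher modes decay exponentially faster. The n=1 mode dominates: T ~ c₁ sin(πx/1.949) e^{-λ₁t}.
Decay rate: λ₁ = 0.98π²/1.949² ≈ 2.546.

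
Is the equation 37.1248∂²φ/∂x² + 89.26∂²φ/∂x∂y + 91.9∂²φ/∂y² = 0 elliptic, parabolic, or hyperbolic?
Computing B² - 4AC with A = 37.1248, B = 89.26, C = 91.9: discriminant = -5679.72888 (negative). Answer: elliptic.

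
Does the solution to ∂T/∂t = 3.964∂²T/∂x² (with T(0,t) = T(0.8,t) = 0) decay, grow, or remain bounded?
T → 0. Heat diffuses out through both boundaries.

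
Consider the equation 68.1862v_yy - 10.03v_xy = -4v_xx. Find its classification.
Rewriting in standard form: 4v_xx - 10.03v_xy + 68.1862v_yy = 0. Elliptic. (A = 4, B = -10.03, C = 68.1862 gives B² - 4AC = -990.3783.)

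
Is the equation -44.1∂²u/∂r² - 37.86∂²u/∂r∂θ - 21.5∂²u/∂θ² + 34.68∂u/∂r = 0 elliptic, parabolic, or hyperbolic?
Computing B² - 4AC with A = -44.1, B = -37.86, C = -21.5: discriminant = -2359.2204 (negative). Answer: elliptic.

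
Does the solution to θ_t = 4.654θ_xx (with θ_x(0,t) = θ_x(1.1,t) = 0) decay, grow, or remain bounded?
θ → constant (steady state). Heat is conserved (no flux at boundaries); solution approaches the spatial average.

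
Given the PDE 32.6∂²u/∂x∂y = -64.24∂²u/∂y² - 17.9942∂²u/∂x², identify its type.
Rewriting in standard form: 17.9942∂²u/∂x² + 32.6∂²u/∂x∂y + 64.24∂²u/∂y² = 0. The second-order coefficients are A = 17.9942, B = 32.6, C = 64.24. Since B² - 4AC = -3561.029632 < 0, this is an elliptic PDE.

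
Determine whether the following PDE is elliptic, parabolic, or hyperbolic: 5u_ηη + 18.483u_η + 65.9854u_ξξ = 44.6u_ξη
Rewriting in standard form: 65.9854u_ξξ - 44.6u_ξη + 5u_ηη + 18.483u_η = 0. Coefficients: A = 65.9854, B = -44.6, C = 5. B² - 4AC = 669.452, which is positive, so the equation is hyperbolic.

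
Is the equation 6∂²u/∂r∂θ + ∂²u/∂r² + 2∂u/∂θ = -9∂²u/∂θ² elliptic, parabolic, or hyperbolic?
Rewriting in standard form: ∂²u/∂r² + 6∂²u/∂r∂θ + 9∂²u/∂θ² + 2∂u/∂θ = 0. Computing B² - 4AC with A = 1, B = 6, C = 9: discriminant = 0 (zero). Answer: parabolic.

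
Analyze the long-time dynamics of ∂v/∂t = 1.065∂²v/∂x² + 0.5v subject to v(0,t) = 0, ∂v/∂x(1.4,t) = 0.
Long-time behavior: v → 0. Diffusion dominates reaction (r=0.5 < κπ²/(4L²)≈1.34); solution decays.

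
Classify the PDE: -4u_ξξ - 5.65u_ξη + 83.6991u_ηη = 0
A = -4, B = -5.65, C = 83.6991. Discriminant B² - 4AC = 1371.1081. Since 1371.1081 > 0, hyperbolic.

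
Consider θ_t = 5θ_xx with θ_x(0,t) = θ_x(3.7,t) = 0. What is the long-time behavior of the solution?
As t → ∞, θ → constant (steady state). Heat is conserved (no flux at boundaries); solution approaches the spatial average.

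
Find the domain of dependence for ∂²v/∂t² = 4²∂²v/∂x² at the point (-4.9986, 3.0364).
Domain of dependence: [-17.1442, 7.147]. Signals travel at speed 4, so data within |x - -4.9986| ≤ 4·3.0364 = 12.1456 can reach the point.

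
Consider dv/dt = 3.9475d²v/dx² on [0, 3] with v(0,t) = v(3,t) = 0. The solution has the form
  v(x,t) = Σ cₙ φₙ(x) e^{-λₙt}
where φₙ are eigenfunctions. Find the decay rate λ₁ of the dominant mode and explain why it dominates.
Eigenvalues: λₙ = 3.9475n²π²/3².
First three modes:
  n=1: λ₁ = 3.9475π²/3² ≈ 4.329
  n=2: λ₂ = 15.79π²/3² ≈ 17.316 (4× faster decay)
  n=3: λ₃ = 35.5275π²/3² ≈ 38.96 (9× faster decay)
As t → ∞, higher modes decay exponentially faster. The n=1 mode dominates: v ~ c₁ sin(πx/3) e^{-λ₁t}.
Decay rate: λ₁ = 3.9475π²/3² ≈ 4.329.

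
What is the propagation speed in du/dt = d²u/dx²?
Infinite. The heat equation is parabolic, not hyperbolic, so disturbances propagate instantly.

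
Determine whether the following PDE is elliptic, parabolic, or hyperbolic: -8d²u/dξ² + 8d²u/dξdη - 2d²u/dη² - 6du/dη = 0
Coefficients: A = -8, B = 8, C = -2. B² - 4AC = 0, which is zero, so the equation is parabolic.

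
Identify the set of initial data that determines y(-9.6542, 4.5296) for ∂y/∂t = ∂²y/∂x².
The entire real line. The heat equation has infinite propagation speed: any initial disturbance instantly affects all points (though exponentially small far away).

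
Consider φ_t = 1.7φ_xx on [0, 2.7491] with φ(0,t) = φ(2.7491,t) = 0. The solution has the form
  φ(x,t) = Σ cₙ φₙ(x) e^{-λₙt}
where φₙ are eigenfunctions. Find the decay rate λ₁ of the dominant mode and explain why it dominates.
Eigenvalues: λₙ = 1.7n²π²/2.7491².
First three modes:
  n=1: λ₁ = 1.7π²/2.7491² ≈ 2.22
  n=2: λ₂ = 6.8π²/2.7491² ≈ 8.88 (4× faster decay)
  n=3: λ₃ = 15.3π²/2.7491² ≈ 19.981 (9× faster decay)
As t → ∞, higher modes decay exponentially faster. The n=1 mode dominates: φ ~ c₁ sin(πx/2.7491) e^{-λ₁t}.
Decay rate: λ₁ = 1.7π²/2.7491² ≈ 2.22.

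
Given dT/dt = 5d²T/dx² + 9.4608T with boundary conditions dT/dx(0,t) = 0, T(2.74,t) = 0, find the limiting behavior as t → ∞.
T grows unboundedly. Reaction dominates diffusion (r=9.4608 > κπ²/(4L²)≈1.64); solution grows exponentially.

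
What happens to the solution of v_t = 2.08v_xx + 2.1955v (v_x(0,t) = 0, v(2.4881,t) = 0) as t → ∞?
v grows unboundedly. Reaction dominates diffusion (r=2.1955 > κπ²/(4L²)≈0.83); solution grows exponentially.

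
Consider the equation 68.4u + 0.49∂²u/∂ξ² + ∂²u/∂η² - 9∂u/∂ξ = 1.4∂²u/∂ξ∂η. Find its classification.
Rewriting in standard form: 0.49∂²u/∂ξ² - 1.4∂²u/∂ξ∂η + ∂²u/∂η² - 9∂u/∂ξ + 68.4u = 0. Parabolic. (A = 0.49, B = -1.4, C = 1 gives B² - 4AC = 0.)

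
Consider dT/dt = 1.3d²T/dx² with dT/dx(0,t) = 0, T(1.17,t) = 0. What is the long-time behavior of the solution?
As t → ∞, T → 0. Heat escapes through the Dirichlet boundary.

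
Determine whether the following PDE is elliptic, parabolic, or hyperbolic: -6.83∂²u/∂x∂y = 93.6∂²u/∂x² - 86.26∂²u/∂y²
Rewriting in standard form: -93.6∂²u/∂x² - 6.83∂²u/∂x∂y + 86.26∂²u/∂y² = 0. Coefficients: A = -93.6, B = -6.83, C = 86.26. B² - 4AC = 32342.3929, which is positive, so the equation is hyperbolic.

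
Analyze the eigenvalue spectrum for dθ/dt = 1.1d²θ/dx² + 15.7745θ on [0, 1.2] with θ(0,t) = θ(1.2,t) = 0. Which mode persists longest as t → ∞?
Eigenvalues: λₙ = 1.1n²π²/1.2² - 15.7745.
First three modes:
  n=1: λ₁ = 1.1π²/1.2² - 15.7745 ≈ -8.235
  n=2: λ₂ = 4.4π²/1.2² - 15.7745 ≈ 14.383
  n=3: λ₃ = 9.9π²/1.2² - 15.7745 ≈ 52.079
Since 1.1π²/1.2² ≈ 7.539 < 15.7745, λ₁ < 0.
The n=1 mode grows fastest (−λₙ is largest for n=1) → dominates.
Asymptotic: θ ~ c₁ sin(πx/1.2) e^{8.235t} (exponential growth at rate −λ₁ ≈ 8.235).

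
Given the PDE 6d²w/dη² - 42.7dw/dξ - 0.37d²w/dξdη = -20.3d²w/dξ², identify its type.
Rewriting in standard form: 20.3d²w/dξ² - 0.37d²w/dξdη + 6d²w/dη² - 42.7dw/dξ = 0. The second-order coefficients are A = 20.3, B = -0.37, C = 6. Since B² - 4AC = -487.0631 < 0, this is an elliptic PDE.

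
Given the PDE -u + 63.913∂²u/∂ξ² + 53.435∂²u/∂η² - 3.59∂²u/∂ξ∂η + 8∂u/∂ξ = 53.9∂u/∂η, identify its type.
Rewriting in standard form: 63.913∂²u/∂ξ² - 3.59∂²u/∂ξ∂η + 53.435∂²u/∂η² + 8∂u/∂ξ - 53.9∂u/∂η - u = 0. The second-order coefficients are A = 63.913, B = -3.59, C = 53.435. Since B² - 4AC = -13647.87652 < 0, this is an elliptic PDE.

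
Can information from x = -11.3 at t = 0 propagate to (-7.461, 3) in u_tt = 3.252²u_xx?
Yes. The domain of dependence is [-17.217, 2.295], and -11.3 ∈ [-17.217, 2.295].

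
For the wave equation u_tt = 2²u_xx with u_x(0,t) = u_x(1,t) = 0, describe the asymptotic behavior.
u oscillates about a mean that drifts linearly in t (generically unbounded; no decay). There is no damping, so the nonconstant modes persist as standing waves (energy conserved, no decay). But with Neumann conditions at both ends the constant mode has eigenvalue 0: the spatial mean M(t) of u satisfies M'' = 0, so M(t) = M(0) + M'(0)·t. Unless the initial velocity has zero mean (∫u_t(x,0)dx = 0), the solution grows linearly in t (unbounded, though not exponentially); if it does have zero mean, the solution stays bounded and simply oscillates.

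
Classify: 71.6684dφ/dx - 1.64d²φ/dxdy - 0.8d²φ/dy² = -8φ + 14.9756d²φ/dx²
Rewriting in standard form: -14.9756d²φ/dx² - 1.64d²φ/dxdy - 0.8d²φ/dy² + 71.6684dφ/dx + 8φ = 0. Elliptic (discriminant = -45.23232).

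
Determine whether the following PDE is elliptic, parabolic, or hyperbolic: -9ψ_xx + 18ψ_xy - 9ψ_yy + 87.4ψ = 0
Coefficients: A = -9, B = 18, C = -9. B² - 4AC = 0, which is zero, so the equation is parabolic.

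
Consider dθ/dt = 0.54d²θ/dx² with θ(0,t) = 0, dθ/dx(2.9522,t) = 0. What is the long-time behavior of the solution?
As t → ∞, θ → 0. Heat escapes through the Dirichlet boundary.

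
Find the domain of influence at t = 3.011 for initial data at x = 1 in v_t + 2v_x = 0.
At x = 7.022. The characteristic carries data from (1, 0) to (7.022, 3.011).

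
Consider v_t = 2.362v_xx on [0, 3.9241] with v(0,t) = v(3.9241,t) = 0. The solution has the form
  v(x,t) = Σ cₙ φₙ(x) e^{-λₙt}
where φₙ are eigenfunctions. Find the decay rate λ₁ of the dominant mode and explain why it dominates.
Eigenvalues: λₙ = 2.362n²π²/3.9241².
First three modes:
  n=1: λ₁ = 2.362π²/3.9241² ≈ 1.514
  n=2: λ₂ = 9.448π²/3.9241² ≈ 6.056 (4× faster decay)
  n=3: λ₃ = 21.258π²/3.9241² ≈ 13.625 (9× faster decay)
As t → ∞, higher modes decay exponentially faster. The n=1 mode dominates: v ~ c₁ sin(πx/3.9241) e^{-λ₁t}.
Decay rate: λ₁ = 2.362π²/3.9241² ≈ 1.514.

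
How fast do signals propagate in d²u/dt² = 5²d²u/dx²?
Speed = 5. Information travels along characteristics x = x₀ ± 5t.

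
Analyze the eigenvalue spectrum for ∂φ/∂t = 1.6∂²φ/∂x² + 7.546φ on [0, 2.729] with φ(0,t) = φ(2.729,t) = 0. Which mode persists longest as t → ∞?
Eigenvalues: λₙ = 1.6n²π²/2.729² - 7.546.
First three modes:
  n=1: λ₁ = 1.6π²/2.729² - 7.546 ≈ -5.426
  n=2: λ₂ = 6.4π²/2.729² - 7.546 ≈ 0.935
  n=3: λ₃ = 14.4π²/2.729² - 7.546 ≈ 11.537
Since 1.6π²/2.729² ≈ 2.12 < 7.546, λ₁ < 0.
The n=1 mode grows fastest (−λₙ is largest for n=1) → dominates.
Asymptotic: φ ~ c₁ sin(πx/2.729) e^{5.426t} (exponential growth at rate −λ₁ ≈ 5.426).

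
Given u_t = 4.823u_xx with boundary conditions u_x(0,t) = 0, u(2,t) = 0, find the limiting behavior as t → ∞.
u → 0. Heat escapes through the Dirichlet boundary.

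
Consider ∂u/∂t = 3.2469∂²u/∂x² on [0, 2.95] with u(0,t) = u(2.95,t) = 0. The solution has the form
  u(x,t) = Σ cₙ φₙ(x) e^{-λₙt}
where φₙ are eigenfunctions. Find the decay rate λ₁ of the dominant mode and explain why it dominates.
Eigenvalues: λₙ = 3.2469n²π²/2.95².
First three modes:
  n=1: λ₁ = 3.2469π²/2.95² ≈ 3.682
  n=2: λ₂ = 12.9876π²/2.95² ≈ 14.729 (4× faster decay)
  n=3: λ₃ = 29.2221π²/2.95² ≈ 33.141 (9× faster decay)
As t → ∞, higher modes decay exponentially faster. The n=1 mode dominates: u ~ c₁ sin(πx/2.95) e^{-λ₁t}.
Decay rate: λ₁ = 3.2469π²/2.95² ≈ 3.682.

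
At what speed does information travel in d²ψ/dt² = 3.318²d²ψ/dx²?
Speed = 3.318. Information travels along characteristics x = x₀ ± 3.318t.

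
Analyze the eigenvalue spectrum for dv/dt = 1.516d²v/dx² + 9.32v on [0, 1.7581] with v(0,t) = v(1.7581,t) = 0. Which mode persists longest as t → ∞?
Eigenvalues: λₙ = 1.516n²π²/1.7581² - 9.32.
First three modes:
  n=1: λ₁ = 1.516π²/1.7581² - 9.32 ≈ -4.479
  n=2: λ₂ = 6.064π²/1.7581² - 9.32 ≈ 10.043
  n=3: λ₃ = 13.644π²/1.7581² - 9.32 ≈ 34.247
Since 1.516π²/1.7581² ≈ 4.841 < 9.32, λ₁ < 0.
The n=1 mode grows fastest (−λₙ is largest for n=1) → dominates.
Asymptotic: v ~ c₁ sin(πx/1.7581) e^{4.479t} (exponential growth at rate −λ₁ ≈ 4.479).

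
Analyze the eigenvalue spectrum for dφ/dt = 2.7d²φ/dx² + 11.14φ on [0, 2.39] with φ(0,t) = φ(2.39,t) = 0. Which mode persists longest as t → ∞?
Eigenvalues: λₙ = 2.7n²π²/2.39² - 11.14.
First three modes:
  n=1: λ₁ = 2.7π²/2.39² - 11.14 ≈ -6.475
  n=2: λ₂ = 10.8π²/2.39² - 11.14 ≈ 7.521
  n=3: λ₃ = 24.3π²/2.39² - 11.14 ≈ 30.847
Since 2.7π²/2.39² ≈ 4.665 < 11.14, λ₁ < 0.
The n=1 mode grows fastest (−λₙ is largest for n=1) → dominates.
Asymptotic: φ ~ c₁ sin(πx/2.39) e^{6.475t} (exponential growth at rate −λ₁ ≈ 6.475).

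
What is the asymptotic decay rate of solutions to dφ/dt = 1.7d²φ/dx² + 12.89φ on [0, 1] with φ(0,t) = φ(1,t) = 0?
Eigenvalues: λₙ = 1.7n²π²/1² - 12.89.
First three modes:
  n=1: λ₁ = 1.7π² - 12.89 ≈ 3.888
  n=2: λ₂ = 6.8π² - 12.89 ≈ 54.223
  n=3: λ₃ = 15.3π² - 12.89 ≈ 138.115
Since 1.7π² ≈ 16.778 > 12.89, all λₙ > 0.
The n=1 mode decays slowest → dominates as t → ∞.
Asymptotic: φ ~ c₁ sin(πx/1) e^{-λ₁t} with decay rate λ₁ ≈ 3.888.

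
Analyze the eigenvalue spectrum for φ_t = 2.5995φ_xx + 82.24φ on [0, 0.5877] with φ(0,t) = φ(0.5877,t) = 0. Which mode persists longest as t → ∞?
Eigenvalues: λₙ = 2.5995n²π²/0.5877² - 82.24.
First three modes:
  n=1: λ₁ = 2.5995π²/0.5877² - 82.24 ≈ -7.959
  n=2: λ₂ = 10.398π²/0.5877² - 82.24 ≈ 214.884
  n=3: λ₃ = 23.3955π²/0.5877² - 82.24 ≈ 586.29
Since 2.5995π²/0.5877² ≈ 74.281 < 82.24, λ₁ < 0.
The n=1 mode grows fastest (−λₙ is largest for n=1) → dominates.
Asymptotic: φ ~ c₁ sin(πx/0.5877) e^{7.959t} (exponential growth at rate −λ₁ ≈ 7.959).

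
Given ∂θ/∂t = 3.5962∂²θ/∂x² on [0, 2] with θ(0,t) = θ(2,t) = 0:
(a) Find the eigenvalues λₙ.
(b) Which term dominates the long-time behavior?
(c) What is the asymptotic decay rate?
Eigenvalues: λₙ = 3.5962n²π²/2².
First three modes:
  n=1: λ₁ = 3.5962π²/2² ≈ 8.873
  n=2: λ₂ = 14.3848π²/2² ≈ 35.493 (4× faster decay)
  n=3: λ₃ = 32.3658π²/2² ≈ 79.859 (9× faster decay)
As t → ∞, higher modes decay exponentially faster. The n=1 mode dominates: θ ~ c₁ sin(πx/2) e^{-λ₁t}.
Decay rate: λ₁ = 3.5962π²/2² ≈ 8.873.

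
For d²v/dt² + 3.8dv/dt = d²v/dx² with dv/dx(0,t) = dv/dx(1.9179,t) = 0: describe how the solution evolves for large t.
v → constant (steady state). Damping (γ=3.8) dissipates the nonconstant modes; with Neumann BCs the spatial average obeys M''+γM'=0 and tends to a finite limit.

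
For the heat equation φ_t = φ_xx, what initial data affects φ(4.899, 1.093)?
The entire real line. The heat equation has infinite propagation speed: any initial disturbance instantly affects all points (though exponentially small far away).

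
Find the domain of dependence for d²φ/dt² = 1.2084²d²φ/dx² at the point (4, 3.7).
Domain of dependence: [-0.47108, 8.47108]. Signals travel at speed 1.2084, so data within |x - 4| ≤ 1.2084·3.7 = 4.47108 can reach the point.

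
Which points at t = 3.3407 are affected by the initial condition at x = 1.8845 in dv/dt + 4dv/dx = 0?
At x = 15.2473. The characteristic carries data from (1.8845, 0) to (15.2473, 3.3407).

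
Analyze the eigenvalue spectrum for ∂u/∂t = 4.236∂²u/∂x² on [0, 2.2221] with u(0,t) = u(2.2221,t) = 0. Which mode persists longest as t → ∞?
Eigenvalues: λₙ = 4.236n²π²/2.2221².
First three modes:
  n=1: λ₁ = 4.236π²/2.2221² ≈ 8.467
  n=2: λ₂ = 16.944π²/2.2221² ≈ 33.868 (4× faster decay)
  n=3: λ₃ = 38.124π²/2.2221² ≈ 76.203 (9× faster decay)
As t → ∞, higher modes decay exponentially faster. The n=1 mode dominates: u ~ c₁ sin(πx/2.2221) e^{-λ₁t}.
Decay rate: λ₁ = 4.236π²/2.2221² ≈ 8.467.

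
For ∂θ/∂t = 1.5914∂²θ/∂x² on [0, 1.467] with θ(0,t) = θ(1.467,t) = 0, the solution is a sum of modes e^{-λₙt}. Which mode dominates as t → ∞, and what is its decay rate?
Eigenvalues: λₙ = 1.5914n²π²/1.467².
First three modes:
  n=1: λ₁ = 1.5914π²/1.467² ≈ 7.298
  n=2: λ₂ = 6.3656π²/1.467² ≈ 29.193 (4× faster decay)
  n=3: λ₃ = 14.3226π²/1.467² ≈ 65.684 (9× faster decay)
As t → ∞, higher modes decay exponentially faster. The n=1 mode dominates: θ ~ c₁ sin(πx/1.467) e^{-λ₁t}.
Decay rate: λ₁ = 1.5914π²/1.467² ≈ 7.298.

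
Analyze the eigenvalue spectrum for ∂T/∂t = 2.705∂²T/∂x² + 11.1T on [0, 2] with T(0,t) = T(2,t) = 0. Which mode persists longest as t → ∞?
Eigenvalues: λₙ = 2.705n²π²/2² - 11.1.
First three modes:
  n=1: λ₁ = 2.705π²/2² - 11.1 ≈ -4.426
  n=2: λ₂ = 10.82π²/2² - 11.1 ≈ 15.597
  n=3: λ₃ = 24.345π²/2² - 11.1 ≈ 48.969
Since 2.705π²/2² ≈ 6.674 < 11.1, λ₁ < 0.
The n=1 mode grows fastest (−λₙ is largest for n=1) → dominates.
Asymptotic: T ~ c₁ sin(πx/2) e^{4.426t} (exponential growth at rate −λ₁ ≈ 4.426).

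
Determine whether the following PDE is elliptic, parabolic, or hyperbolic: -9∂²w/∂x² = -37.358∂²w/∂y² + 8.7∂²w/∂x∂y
Rewriting in standard form: -9∂²w/∂x² - 8.7∂²w/∂x∂y + 37.358∂²w/∂y² = 0. Coefficients: A = -9, B = -8.7, C = 37.358. B² - 4AC = 1420.578, which is positive, so the equation is hyperbolic.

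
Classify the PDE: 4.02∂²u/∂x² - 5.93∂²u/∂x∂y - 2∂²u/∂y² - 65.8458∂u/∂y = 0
A = 4.02, B = -5.93, C = -2. Discriminant B² - 4AC = 67.3249. Since 67.3249 > 0, hyperbolic.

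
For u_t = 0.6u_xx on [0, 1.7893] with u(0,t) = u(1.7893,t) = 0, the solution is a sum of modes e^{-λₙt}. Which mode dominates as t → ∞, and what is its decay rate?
Eigenvalues: λₙ = 0.6n²π²/1.7893².
First three modes:
  n=1: λ₁ = 0.6π²/1.7893² ≈ 1.85
  n=2: λ₂ = 2.4π²/1.7893² ≈ 7.399 (4× faster decay)
  n=3: λ₃ = 5.4π²/1.7893² ≈ 16.647 (9× faster decay)
As t → ∞, higher modes decay exponentially faster. The n=1 mode dominates: u ~ c₁ sin(πx/1.7893) e^{-λ₁t}.
Decay rate: λ₁ = 0.6π²/1.7893² ≈ 1.85.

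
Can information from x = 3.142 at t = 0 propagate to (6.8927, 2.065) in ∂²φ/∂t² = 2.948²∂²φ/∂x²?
Yes. The domain of dependence is [0.80508, 12.98032], and 3.142 ∈ [0.80508, 12.98032].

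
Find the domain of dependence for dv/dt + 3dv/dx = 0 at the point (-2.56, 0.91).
A single point: x = -5.29. The characteristic through (-2.56, 0.91) is x - 3t = const, so x = -2.56 - 3·0.91 = -5.29.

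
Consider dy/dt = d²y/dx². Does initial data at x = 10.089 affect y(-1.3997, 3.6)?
Yes, for any finite x. The heat equation has infinite propagation speed, so all initial data affects all points at any t > 0.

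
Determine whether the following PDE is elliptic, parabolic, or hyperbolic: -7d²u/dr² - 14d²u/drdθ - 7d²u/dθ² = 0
Coefficients: A = -7, B = -14, C = -7. B² - 4AC = 0, which is zero, so the equation is parabolic.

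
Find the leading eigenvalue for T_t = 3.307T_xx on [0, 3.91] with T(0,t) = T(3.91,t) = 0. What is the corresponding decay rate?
Eigenvalues: λₙ = 3.307n²π²/3.91².
First three modes:
  n=1: λ₁ = 3.307π²/3.91² ≈ 2.135
  n=2: λ₂ = 13.228π²/3.91² ≈ 8.54 (4× faster decay)
  n=3: λ₃ = 29.763π²/3.91² ≈ 19.214 (9× faster decay)
As t → ∞, higher modes decay exponentially faster. The n=1 mode dominates: T ~ c₁ sin(πx/3.91) e^{-λ₁t}.
Decay rate: λ₁ = 3.307π²/3.91² ≈ 2.135.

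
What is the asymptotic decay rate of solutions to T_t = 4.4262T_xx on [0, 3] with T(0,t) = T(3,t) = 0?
Eigenvalues: λₙ = 4.4262n²π²/3².
First three modes:
  n=1: λ₁ = 4.4262π²/3² ≈ 4.854
  n=2: λ₂ = 17.7048π²/3² ≈ 19.415 (4× faster decay)
  n=3: λ₃ = 39.8358π²/3² ≈ 43.685 (9× faster decay)
As t → ∞, higher modes decay exponentially faster. The n=1 mode dominates: T ~ c₁ sin(πx/3) e^{-λ₁t}.
Decay rate: λ₁ = 4.4262π²/3² ≈ 4.854.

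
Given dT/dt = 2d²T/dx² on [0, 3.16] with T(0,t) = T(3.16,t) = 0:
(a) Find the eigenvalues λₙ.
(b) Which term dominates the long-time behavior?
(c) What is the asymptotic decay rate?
Eigenvalues: λₙ = 2n²π²/3.16².
First three modes:
  n=1: λ₁ = 2π²/3.16² ≈ 1.977
  n=2: λ₂ = 8π²/3.16² ≈ 7.907 (4× faster decay)
  n=3: λ₃ = 18π²/3.16² ≈ 17.791 (9× faster decay)
As t → ∞, higher modes decay exponentially faster. The n=1 mode dominates: T ~ c₁ sin(πx/3.16) e^{-λ₁t}.
Decay rate: λ₁ = 2π²/3.16² ≈ 1.977.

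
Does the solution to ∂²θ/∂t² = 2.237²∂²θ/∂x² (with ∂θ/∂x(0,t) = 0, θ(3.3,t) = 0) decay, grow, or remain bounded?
θ oscillates (no decay). Energy is conserved; the solution oscillates indefinitely as standing waves.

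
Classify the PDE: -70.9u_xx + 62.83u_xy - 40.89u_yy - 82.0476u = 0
A = -70.9, B = 62.83, C = -40.89. Discriminant B² - 4AC = -7648.7951. Since -7648.7951 < 0, elliptic.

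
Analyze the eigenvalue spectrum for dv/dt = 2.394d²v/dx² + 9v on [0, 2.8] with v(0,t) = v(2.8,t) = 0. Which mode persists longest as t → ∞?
Eigenvalues: λₙ = 2.394n²π²/2.8² - 9.
First three modes:
  n=1: λ₁ = 2.394π²/2.8² - 9 ≈ -5.986
  n=2: λ₂ = 9.576π²/2.8² - 9 ≈ 3.055
  n=3: λ₃ = 21.546π²/2.8² - 9 ≈ 18.124
Since 2.394π²/2.8² ≈ 3.014 < 9, λ₁ < 0.
The n=1 mode grows fastest (−λₙ is largest for n=1) → dominates.
Asymptotic: v ~ c₁ sin(πx/2.8) e^{5.986t} (exponential growth at rate −λ₁ ≈ 5.986).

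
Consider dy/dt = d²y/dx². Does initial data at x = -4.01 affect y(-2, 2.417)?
Yes, for any finite x. The heat equation has infinite propagation speed, so all initial data affects all points at any t > 0.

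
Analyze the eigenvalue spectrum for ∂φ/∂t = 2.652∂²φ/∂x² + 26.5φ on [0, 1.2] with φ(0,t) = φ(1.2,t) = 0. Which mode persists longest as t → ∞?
Eigenvalues: λₙ = 2.652n²π²/1.2² - 26.5.
First three modes:
  n=1: λ₁ = 2.652π²/1.2² - 26.5 ≈ -8.323
  n=2: λ₂ = 10.608π²/1.2² - 26.5 ≈ 46.206
  n=3: λ₃ = 23.868π²/1.2² - 26.5 ≈ 137.089
Since 2.652π²/1.2² ≈ 18.177 < 26.5, λ₁ < 0.
The n=1 mode grows fastest (−λₙ is largest for n=1) → dominates.
Asymptotic: φ ~ c₁ sin(πx/1.2) e^{8.323t} (exponential growth at rate −λ₁ ≈ 8.323).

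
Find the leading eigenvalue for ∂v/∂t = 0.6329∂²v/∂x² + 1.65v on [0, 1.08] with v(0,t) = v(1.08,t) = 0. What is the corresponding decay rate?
Eigenvalues: λₙ = 0.6329n²π²/1.08² - 1.65.
First three modes:
  n=1: λ₁ = 0.6329π²/1.08² - 1.65 ≈ 3.705
  n=2: λ₂ = 2.5316π²/1.08² - 1.65 ≈ 19.771
  n=3: λ₃ = 5.6961π²/1.08² - 1.65 ≈ 46.548
Since 0.6329π²/1.08² ≈ 5.355 > 1.65, all λₙ > 0.
The n=1 mode decays slowest → dominates as t → ∞.
Asymptotic: v ~ c₁ sin(πx/1.08) e^{-λ₁t} with decay rate λ₁ ≈ 3.705.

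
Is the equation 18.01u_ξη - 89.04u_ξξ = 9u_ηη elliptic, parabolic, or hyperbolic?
Rewriting in standard form: -89.04u_ξξ + 18.01u_ξη - 9u_ηη = 0. Computing B² - 4AC with A = -89.04, B = 18.01, C = -9: discriminant = -2881.0799 (negative). Answer: elliptic.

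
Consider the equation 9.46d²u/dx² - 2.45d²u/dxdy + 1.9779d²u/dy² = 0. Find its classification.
Elliptic. (A = 9.46, B = -2.45, C = 1.9779 gives B² - 4AC = -68.841236.)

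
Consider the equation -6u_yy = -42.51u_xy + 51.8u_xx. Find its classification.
Rewriting in standard form: -51.8u_xx + 42.51u_xy - 6u_yy = 0. Hyperbolic. (A = -51.8, B = 42.51, C = -6 gives B² - 4AC = 563.9001.)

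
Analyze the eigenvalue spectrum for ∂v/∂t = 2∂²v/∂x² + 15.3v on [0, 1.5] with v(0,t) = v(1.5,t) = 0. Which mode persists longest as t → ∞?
Eigenvalues: λₙ = 2n²π²/1.5² - 15.3.
First three modes:
  n=1: λ₁ = 2π²/1.5² - 15.3 ≈ -6.527
  n=2: λ₂ = 8π²/1.5² - 15.3 ≈ 19.792
  n=3: λ₃ = 18π²/1.5² - 15.3 ≈ 63.657
Since 2π²/1.5² ≈ 8.773 < 15.3, λ₁ < 0.
The n=1 mode grows fastest (−λₙ is largest for n=1) → dominates.
Asymptotic: v ~ c₁ sin(πx/1.5) e^{6.527t} (exponential growth at rate −λ₁ ≈ 6.527).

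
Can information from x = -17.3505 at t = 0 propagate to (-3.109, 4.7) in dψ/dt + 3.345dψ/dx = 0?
No. Only data at x = -18.8305 affects (-3.109, 4.7). Advection has one-way propagation along characteristics.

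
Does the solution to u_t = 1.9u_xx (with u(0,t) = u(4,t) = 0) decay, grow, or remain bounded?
u → 0. Heat diffuses out through both boundaries.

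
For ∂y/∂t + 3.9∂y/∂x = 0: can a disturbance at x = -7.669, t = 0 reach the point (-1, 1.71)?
Yes. The characteristic through (-1, 1.71) passes through x = -7.669.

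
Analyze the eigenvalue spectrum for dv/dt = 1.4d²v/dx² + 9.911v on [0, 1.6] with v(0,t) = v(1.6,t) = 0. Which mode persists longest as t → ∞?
Eigenvalues: λₙ = 1.4n²π²/1.6² - 9.911.
First three modes:
  n=1: λ₁ = 1.4π²/1.6² - 9.911 ≈ -4.514
  n=2: λ₂ = 5.6π²/1.6² - 9.911 ≈ 11.679
  n=3: λ₃ = 12.6π²/1.6² - 9.911 ≈ 38.666
Since 1.4π²/1.6² ≈ 5.397 < 9.911, λ₁ < 0.
The n=1 mode grows fastest (−λₙ is largest for n=1) → dominates.
Asymptotic: v ~ c₁ sin(πx/1.6) e^{4.514t} (exponential growth at rate −λ₁ ≈ 4.514).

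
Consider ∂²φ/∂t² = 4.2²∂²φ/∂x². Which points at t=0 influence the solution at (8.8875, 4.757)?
Domain of dependence: [-11.0919, 28.8669]. Signals travel at speed 4.2, so data within |x - 8.8875| ≤ 4.2·4.757 = 19.9794 can reach the point.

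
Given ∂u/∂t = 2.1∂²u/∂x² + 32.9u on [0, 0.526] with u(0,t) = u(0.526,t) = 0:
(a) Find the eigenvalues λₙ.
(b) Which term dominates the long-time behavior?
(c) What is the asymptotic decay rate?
Eigenvalues: λₙ = 2.1n²π²/0.526² - 32.9.
First three modes:
  n=1: λ₁ = 2.1π²/0.526² - 32.9 ≈ 42.011
  n=2: λ₂ = 8.4π²/0.526² - 32.9 ≈ 266.745
  n=3: λ₃ = 18.9π²/0.526² - 32.9 ≈ 641.302
Since 2.1π²/0.526² ≈ 74.911 > 32.9, all λₙ > 0.
The n=1 mode decays slowest → dominates as t → ∞.
Asymptotic: u ~ c₁ sin(πx/0.526) e^{-λ₁t} with decay rate λ₁ ≈ 42.011.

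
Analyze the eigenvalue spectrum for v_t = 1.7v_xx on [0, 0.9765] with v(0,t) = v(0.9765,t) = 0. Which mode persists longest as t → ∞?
Eigenvalues: λₙ = 1.7n²π²/0.9765².
First three modes:
  n=1: λ₁ = 1.7π²/0.9765² ≈ 17.596
  n=2: λ₂ = 6.8π²/0.9765² ≈ 70.382 (4× faster decay)
  n=3: λ₃ = 15.3π²/0.9765² ≈ 158.36 (9× faster decay)
As t → ∞, higher modes decay exponentially faster. The n=1 mode dominates: v ~ c₁ sin(πx/0.9765) e^{-λ₁t}.
Decay rate: λ₁ = 1.7π²/0.9765² ≈ 17.596.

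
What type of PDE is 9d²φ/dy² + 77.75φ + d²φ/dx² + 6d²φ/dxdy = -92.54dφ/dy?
Rewriting in standard form: d²φ/dx² + 6d²φ/dxdy + 9d²φ/dy² + 92.54dφ/dy + 77.75φ = 0. With A = 1, B = 6, C = 9, the discriminant is 0. This is a parabolic PDE.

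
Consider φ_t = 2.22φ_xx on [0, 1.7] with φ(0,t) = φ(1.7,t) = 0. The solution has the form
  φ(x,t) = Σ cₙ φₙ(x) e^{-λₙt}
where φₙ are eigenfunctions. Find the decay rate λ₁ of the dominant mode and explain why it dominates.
Eigenvalues: λₙ = 2.22n²π²/1.7².
First three modes:
  n=1: λ₁ = 2.22π²/1.7² ≈ 7.581
  n=2: λ₂ = 8.88π²/1.7² ≈ 30.326 (4× faster decay)
  n=3: λ₃ = 19.98π²/1.7² ≈ 68.233 (9× faster decay)
As t → ∞, higher modes decay exponentially faster. The n=1 mode dominates: φ ~ c₁ sin(πx/1.7) e^{-λ₁t}.
Decay rate: λ₁ = 2.22π²/1.7² ≈ 7.581.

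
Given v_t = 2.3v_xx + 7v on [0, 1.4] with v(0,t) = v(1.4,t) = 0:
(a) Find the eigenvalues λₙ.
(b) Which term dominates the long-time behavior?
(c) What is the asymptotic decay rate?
Eigenvalues: λₙ = 2.3n²π²/1.4² - 7.
First three modes:
  n=1: λ₁ = 2.3π²/1.4² - 7 ≈ 4.582
  n=2: λ₂ = 9.2π²/1.4² - 7 ≈ 39.327
  n=3: λ₃ = 20.7π²/1.4² - 7 ≈ 97.235
Since 2.3π²/1.4² ≈ 11.582 > 7, all λₙ > 0.
The n=1 mode decays slowest → dominates as t → ∞.
Asymptotic: v ~ c₁ sin(πx/1.4) e^{-λ₁t} with decay rate λ₁ ≈ 4.582.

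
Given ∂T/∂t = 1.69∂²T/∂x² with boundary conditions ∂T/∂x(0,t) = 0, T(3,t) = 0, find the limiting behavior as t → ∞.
T → 0. Heat escapes through the Dirichlet boundary.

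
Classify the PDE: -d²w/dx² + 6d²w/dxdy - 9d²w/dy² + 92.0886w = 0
A = -1, B = 6, C = -9. Discriminant B² - 4AC = 0. Since 0 = 0, parabolic.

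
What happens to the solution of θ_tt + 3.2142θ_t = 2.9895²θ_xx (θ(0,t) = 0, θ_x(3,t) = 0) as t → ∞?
θ → 0. Damping (γ=3.2142) dissipates energy; oscillations decay exponentially.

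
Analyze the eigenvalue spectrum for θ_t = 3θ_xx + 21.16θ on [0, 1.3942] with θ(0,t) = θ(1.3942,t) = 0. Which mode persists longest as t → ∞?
Eigenvalues: λₙ = 3n²π²/1.3942² - 21.16.
First three modes:
  n=1: λ₁ = 3π²/1.3942² - 21.16 ≈ -5.928
  n=2: λ₂ = 12π²/1.3942² - 21.16 ≈ 39.77
  n=3: λ₃ = 27π²/1.3942² - 21.16 ≈ 115.932
Since 3π²/1.3942² ≈ 15.232 < 21.16, λ₁ < 0.
The n=1 mode grows fastest (−λₙ is largest for n=1) → dominates.
Asymptotic: θ ~ c₁ sin(πx/1.3942) e^{5.928t} (exponential growth at rate −λ₁ ≈ 5.928).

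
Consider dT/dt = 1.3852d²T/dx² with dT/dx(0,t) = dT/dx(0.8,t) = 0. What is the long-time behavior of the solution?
As t → ∞, T → constant (steady state). Heat is conserved (no flux at boundaries); solution approaches the spatial average.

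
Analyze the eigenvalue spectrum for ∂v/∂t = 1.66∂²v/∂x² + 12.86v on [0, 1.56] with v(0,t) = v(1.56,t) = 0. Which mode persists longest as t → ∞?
Eigenvalues: λₙ = 1.66n²π²/1.56² - 12.86.
First three modes:
  n=1: λ₁ = 1.66π²/1.56² - 12.86 ≈ -6.128
  n=2: λ₂ = 6.64π²/1.56² - 12.86 ≈ 14.069
  n=3: λ₃ = 14.94π²/1.56² - 12.86 ≈ 47.73
Since 1.66π²/1.56² ≈ 6.732 < 12.86, λ₁ < 0.
The n=1 mode grows fastest (−λₙ is largest for n=1) → dominates.
Asymptotic: v ~ c₁ sin(πx/1.56) e^{6.128t} (exponential growth at rate −λ₁ ≈ 6.128).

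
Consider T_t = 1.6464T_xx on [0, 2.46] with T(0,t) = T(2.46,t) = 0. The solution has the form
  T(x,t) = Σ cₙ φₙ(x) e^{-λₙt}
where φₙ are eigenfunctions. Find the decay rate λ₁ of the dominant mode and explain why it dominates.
Eigenvalues: λₙ = 1.6464n²π²/2.46².
First three modes:
  n=1: λ₁ = 1.6464π²/2.46² ≈ 2.685
  n=2: λ₂ = 6.5856π²/2.46² ≈ 10.741 (4× faster decay)
  n=3: λ₃ = 14.8176π²/2.46² ≈ 24.166 (9× faster decay)
As t → ∞, higher modes decay exponentially faster. The n=1 mode dominates: T ~ c₁ sin(πx/2.46) e^{-λ₁t}.
Decay rate: λ₁ = 1.6464π²/2.46² ≈ 2.685.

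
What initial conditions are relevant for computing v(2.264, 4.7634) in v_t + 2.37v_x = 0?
A single point: x = -9.025258. The characteristic through (2.264, 4.7634) is x - 2.37t = const, so x = 2.264 - 2.37·4.7634 = -9.025258.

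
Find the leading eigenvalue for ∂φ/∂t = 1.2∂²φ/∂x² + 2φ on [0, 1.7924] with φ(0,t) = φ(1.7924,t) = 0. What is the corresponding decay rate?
Eigenvalues: λₙ = 1.2n²π²/1.7924² - 2.
First three modes:
  n=1: λ₁ = 1.2π²/1.7924² - 2 ≈ 1.686
  n=2: λ₂ = 4.8π²/1.7924² - 2 ≈ 12.746
  n=3: λ₃ = 10.8π²/1.7924² - 2 ≈ 31.178
Since 1.2π²/1.7924² ≈ 3.686 > 2, all λₙ > 0.
The n=1 mode decays slowest → dominates as t → ∞.
Asymptotic: φ ~ c₁ sin(πx/1.7924) e^{-λ₁t} with decay rate λ₁ ≈ 1.686.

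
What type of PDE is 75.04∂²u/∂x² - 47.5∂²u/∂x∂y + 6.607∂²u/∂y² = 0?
With A = 75.04, B = -47.5, C = 6.607, the discriminant is 273.09288. This is a hyperbolic PDE.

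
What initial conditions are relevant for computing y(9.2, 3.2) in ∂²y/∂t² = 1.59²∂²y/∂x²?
Domain of dependence: [4.112, 14.288]. Signals travel at speed 1.59, so data within |x - 9.2| ≤ 1.59·3.2 = 5.088 can reach the point.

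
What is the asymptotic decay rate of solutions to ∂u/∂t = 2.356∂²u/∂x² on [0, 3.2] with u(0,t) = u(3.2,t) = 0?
Eigenvalues: λₙ = 2.356n²π²/3.2².
First three modes:
  n=1: λ₁ = 2.356π²/3.2² ≈ 2.271
  n=2: λ₂ = 9.424π²/3.2² ≈ 9.083 (4× faster decay)
  n=3: λ₃ = 21.204π²/3.2² ≈ 20.437 (9× faster decay)
As t → ∞, higher modes decay exponentially faster. The n=1 mode dominates: u ~ c₁ sin(πx/3.2) e^{-λ₁t}.
Decay rate: λ₁ = 2.356π²/3.2² ≈ 2.271.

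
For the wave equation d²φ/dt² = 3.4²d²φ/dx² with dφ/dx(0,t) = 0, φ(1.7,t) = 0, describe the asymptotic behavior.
φ oscillates (no decay). Energy is conserved; the solution oscillates indefinitely as standing waves.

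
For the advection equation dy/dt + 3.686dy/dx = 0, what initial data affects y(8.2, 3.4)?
A single point: x = -4.3324. The characteristic through (8.2, 3.4) is x - 3.686t = const, so x = 8.2 - 3.686·3.4 = -4.3324.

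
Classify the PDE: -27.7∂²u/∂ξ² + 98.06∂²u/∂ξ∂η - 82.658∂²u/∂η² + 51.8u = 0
A = -27.7, B = 98.06, C = -82.658. Discriminant B² - 4AC = 457.2572. Since 457.2572 > 0, hyperbolic.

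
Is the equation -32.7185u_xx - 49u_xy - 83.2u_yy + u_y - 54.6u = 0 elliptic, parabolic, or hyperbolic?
Computing B² - 4AC with A = -32.7185, B = -49, C = -83.2: discriminant = -8487.7168 (negative). Answer: elliptic.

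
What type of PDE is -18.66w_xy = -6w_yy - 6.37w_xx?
Rewriting in standard form: 6.37w_xx - 18.66w_xy + 6w_yy = 0. With A = 6.37, B = -18.66, C = 6, the discriminant is 195.3156. This is a hyperbolic PDE.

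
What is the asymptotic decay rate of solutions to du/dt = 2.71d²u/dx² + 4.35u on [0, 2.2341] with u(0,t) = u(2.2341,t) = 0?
Eigenvalues: λₙ = 2.71n²π²/2.2341² - 4.35.
First three modes:
  n=1: λ₁ = 2.71π²/2.2341² - 4.35 ≈ 1.009
  n=2: λ₂ = 10.84π²/2.2341² - 4.35 ≈ 17.085
  n=3: λ₃ = 24.39π²/2.2341² - 4.35 ≈ 43.879
Since 2.71π²/2.2341² ≈ 5.359 > 4.35, all λₙ > 0.
The n=1 mode decays slowest → dominates as t → ∞.
Asymptotic: u ~ c₁ sin(πx/2.2341) e^{-λ₁t} with decay rate λ₁ ≈ 1.009.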